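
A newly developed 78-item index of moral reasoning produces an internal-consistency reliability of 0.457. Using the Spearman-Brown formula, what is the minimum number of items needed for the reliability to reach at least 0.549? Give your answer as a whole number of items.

113

Invert Spearman-Brown to solve for n:
n = r*(1 − r) / [ r (1 − r*) ]
n = 0.549 × (1 − 0.457) / [ 0.457 × (1 − 0.549) ]
n = 0.298107 / 0.206107 ≈ 1.4464
1.4464 × 78 = 112.82 → 113 items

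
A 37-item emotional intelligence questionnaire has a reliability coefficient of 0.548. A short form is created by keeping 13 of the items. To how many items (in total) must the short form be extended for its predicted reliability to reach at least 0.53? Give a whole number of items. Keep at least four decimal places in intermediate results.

35

Short-form reliability: n = 13/37 = 0.3514; r_13 = n·r/(1+(n−1)r) ≈ 0.2988
Length factor from the short form to reach 0.53: n' = 0.53(1 − 0.2988) / [0.2988(1 − 0.53)] ≈ 2.6463
Items = 2.6463 × 13 ≈ 34.40 → 35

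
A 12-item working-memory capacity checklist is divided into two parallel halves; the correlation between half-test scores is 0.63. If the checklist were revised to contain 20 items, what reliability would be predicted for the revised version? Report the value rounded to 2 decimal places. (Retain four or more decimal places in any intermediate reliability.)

First correct the split-half correlation to full-test reliability: r_full = 2 × 0.63 / (1 + 0.63) ≈ 0.7730
Then adjust to 20 items: n = 20/12 = 1.6667
r_new = n·r_full / (1 + (n − 1)·r_full) = 1.2884 / 1.5154 ≈ 0.8502

0.85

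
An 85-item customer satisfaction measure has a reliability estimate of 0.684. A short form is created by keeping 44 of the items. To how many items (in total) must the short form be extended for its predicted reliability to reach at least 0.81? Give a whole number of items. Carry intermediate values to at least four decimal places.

168

First, r for the 44-item form: n = 44/85 = 0.5176, so r_44 = 0.5176·0.684/(1 + (0.5176 − 1)·0.684) = 0.5284
Then solve for n' with r_old = 0.5284, r_target = 0.81: n' = 0.81(1 − 0.5284)/[0.5284(1 − 0.81)] = 3.8049
Total items = 3.8049 × 44 = 167.42, rounded up to 168.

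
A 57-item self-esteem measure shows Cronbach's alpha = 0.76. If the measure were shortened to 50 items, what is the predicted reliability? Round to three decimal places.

Length ratio n = 50/57 = 0.8772
r_new = 0.8772·0.76 / [1 + (0.8772 − 1)·0.76]
r_new = 0.6667 / 0.9067 ≈ 0.7353

0.735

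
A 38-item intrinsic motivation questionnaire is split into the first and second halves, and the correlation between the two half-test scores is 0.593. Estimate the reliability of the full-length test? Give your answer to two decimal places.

0.74

Each half is half the length of the full test, so the full test is n = 2 times a half.
r_full = 2(0.593) / (1 + 0.593)
r_full = 1.1860 / 1.5930 ≈ 0.7445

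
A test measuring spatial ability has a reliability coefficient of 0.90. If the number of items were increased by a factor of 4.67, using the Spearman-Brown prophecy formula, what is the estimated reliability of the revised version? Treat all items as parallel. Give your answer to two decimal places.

0.98

r_new = 4.67·0.90 / [1 + (4.67 − 1)·0.90]
     = 4.2030 / 4.3030 = 0.9768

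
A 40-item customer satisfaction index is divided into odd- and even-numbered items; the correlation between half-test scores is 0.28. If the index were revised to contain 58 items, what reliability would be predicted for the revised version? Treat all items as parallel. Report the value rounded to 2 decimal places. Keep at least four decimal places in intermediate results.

0.53

Spearman-Brown correction (n = 2): r_full = 2·0.28/(1 + 0.28) = 0.4375
Length factor from 40 to 58 items: n = 58/40 = 1.4500
r_new = n·r_full / (1 + (n − 1)·r_full) = 0.6344 / 1.1969 ≈ 0.5300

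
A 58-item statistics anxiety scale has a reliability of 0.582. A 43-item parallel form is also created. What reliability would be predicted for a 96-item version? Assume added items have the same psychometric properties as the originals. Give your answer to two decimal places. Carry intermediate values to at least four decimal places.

0.70

The 43-item form is not needed; work directly from the 58-item form with n = 96/58 = 1.6552.
r_{96} = n·r / (1 + (n − 1)·r) = 0.9633 / 1.3813 ≈ 0.6974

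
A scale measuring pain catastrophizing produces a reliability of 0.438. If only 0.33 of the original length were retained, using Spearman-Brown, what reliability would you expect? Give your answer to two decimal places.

0.20

r_new = 0.33·0.438 / [1 + (0.33 − 1)·0.438]
     = 0.1445 / 0.7065 = 0.2045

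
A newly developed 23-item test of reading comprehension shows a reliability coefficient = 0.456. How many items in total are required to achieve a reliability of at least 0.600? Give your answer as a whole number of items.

Spearman-Brown solved for the length factor n:
n = r_target (1 − r_old) / [ r_old (1 − r_target) ]
n = [0.600 × 0.544] / [0.456 × 0.400]
  = 0.326400 / 0.182400 = 1.7895
1.7895 × 23 = 41.16 → 42 items

42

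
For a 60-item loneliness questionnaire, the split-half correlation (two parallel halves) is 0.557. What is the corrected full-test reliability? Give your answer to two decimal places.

Apply the Spearman-Brown correction with n = 2:
r_full = 2r_hh / (1 + r_hh) = 2 × 0.557 / (1 + 0.557)
r_full = 1.1140 / 1.5570 ≈ 0.7155

0.72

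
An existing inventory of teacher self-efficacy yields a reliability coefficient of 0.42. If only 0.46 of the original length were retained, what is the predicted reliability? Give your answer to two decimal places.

0.25

r_new = 0.46·0.42 / [1 + (0.46 − 1)·0.42]
r_new = 0.1932 / 0.7732 ≈ 0.2499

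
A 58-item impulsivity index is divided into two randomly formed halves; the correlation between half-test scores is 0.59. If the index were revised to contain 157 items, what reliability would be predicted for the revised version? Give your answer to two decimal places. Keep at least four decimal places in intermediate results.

Spearman-Brown correction (n = 2): r_full = 2·0.59/(1 + 0.59) = 0.7421
Then adjust to 157 items: n = 157/58 = 2.7069
r_new = n·r_full / (1 + (n − 1)·r_full) = 2.0088 / 2.2667 ≈ 0.8862

0.89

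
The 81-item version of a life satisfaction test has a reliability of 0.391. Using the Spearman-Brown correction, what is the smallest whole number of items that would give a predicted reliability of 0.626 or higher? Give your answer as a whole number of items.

212

Rearranging the Spearman-Brown formula for n,
n = r*(1 − r) / [ r (1 − r*) ]
n = 0.626(1 − 0.391) / [0.391(1 − 0.626)]
  = 0.381234 / 0.146234 = 2.6070
2.6070 × 81 = 211.17 → 212 items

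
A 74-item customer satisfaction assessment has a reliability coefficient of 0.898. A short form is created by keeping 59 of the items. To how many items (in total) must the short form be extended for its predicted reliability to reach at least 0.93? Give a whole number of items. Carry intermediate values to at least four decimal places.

First, r for the 59-item form: n = 59/74 = 0.7973, so r_59 = 0.7973·0.898/(1 + (0.7973 − 1)·0.898) = 0.8753
Then solve for n' with r_old = 0.8753, r_target = 0.93: n' = 0.93(1 − 0.8753)/[0.8753(1 − 0.93)] = 1.8928
Items = 1.8928 × 59 ≈ 111.68 → 112

112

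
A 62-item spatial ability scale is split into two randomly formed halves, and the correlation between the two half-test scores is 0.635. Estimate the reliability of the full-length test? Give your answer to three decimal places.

0.777

Each half is half the length of the full test, so the full test is n = 2 times a half.
r_full = 2r_hh / (1 + r_hh) = 2 × 0.635 / (1 + 0.635)
r_full = 1.2700 / 1.6350 ≈ 0.7768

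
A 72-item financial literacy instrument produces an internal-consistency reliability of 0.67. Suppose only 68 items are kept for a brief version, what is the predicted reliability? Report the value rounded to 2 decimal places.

0.66

Length ratio n = 68/72 = 0.9444
r_new = 0.9444·0.67 / [1 + (0.9444 − 1)·0.67]
     = 0.6327 / 0.9627 = 0.6572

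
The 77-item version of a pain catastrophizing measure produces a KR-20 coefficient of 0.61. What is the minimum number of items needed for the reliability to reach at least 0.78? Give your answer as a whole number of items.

Spearman-Brown solved for the length factor n:
n = r_target (1 − r_old) / [ r_old (1 − r_target) ]
n = 0.78 × (1 − 0.61) / [ 0.61 × (1 − 0.78) ]
  = 0.3042 / 0.1342 = 2.2668
So the test needs 2.2668 × 77 ≈ 174.54 items; rounding up, 175.

175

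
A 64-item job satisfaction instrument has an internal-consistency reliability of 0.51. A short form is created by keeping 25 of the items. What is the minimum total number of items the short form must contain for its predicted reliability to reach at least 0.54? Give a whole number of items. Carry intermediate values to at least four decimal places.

73

Short-form reliability: n = 25/64 = 0.3906; r_25 = n·r/(1+(n−1)r) ≈ 0.2890
Length factor from the short form to reach 0.54: n' = 0.54(1 − 0.2890) / [0.2890(1 − 0.54)] ≈ 2.8881
Total items = 2.8881 × 25 = 72.20, rounded up to 73.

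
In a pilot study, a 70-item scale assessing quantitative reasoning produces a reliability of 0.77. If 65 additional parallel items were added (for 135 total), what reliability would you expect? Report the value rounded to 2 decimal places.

Length ratio n = 135/70 = 1.9286
r_new = (1.9286 × 0.77) / (1 + (1.9286 − 1) × 0.77)
     = 1.4850 / 1.7150 = 0.8659

0.87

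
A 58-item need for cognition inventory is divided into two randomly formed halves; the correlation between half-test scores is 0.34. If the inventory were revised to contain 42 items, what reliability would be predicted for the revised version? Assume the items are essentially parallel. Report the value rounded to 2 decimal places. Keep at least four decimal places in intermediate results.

Full-test reliability from the split-half r: r_full = 2(0.34)/(1 + 0.34) = 0.5075
Then adjust to 42 items: n = 42/58 = 0.7241
r_new = n·r_full / (1 + (n − 1)·r_full) = 0.3675 / 0.8600 ≈ 0.4273

0.43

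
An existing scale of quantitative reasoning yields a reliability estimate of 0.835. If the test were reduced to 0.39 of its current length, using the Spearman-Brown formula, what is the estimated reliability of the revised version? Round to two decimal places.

Apply the Spearman-Brown prophecy formula, r' = nr / [1 + (n − 1)r]:
r_new = (0.39 × 0.835) / (1 + (0.39 − 1) × 0.835)
     = 0.3256 / 0.4907 = 0.6635

0.66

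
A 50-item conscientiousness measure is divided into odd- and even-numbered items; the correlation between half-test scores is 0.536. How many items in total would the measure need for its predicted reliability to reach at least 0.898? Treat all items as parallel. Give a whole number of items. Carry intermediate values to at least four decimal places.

191

Corrected full-test reliability: r_full = 2 × 0.536 / (1 + 0.536) ≈ 0.6979
Solve Spearman-Brown for n: n = 0.898(1 − 0.6979) / [0.6979(1 − 0.898)] = 3.8110
Required items = 3.8110 × 50 = 190.55, so 191 items.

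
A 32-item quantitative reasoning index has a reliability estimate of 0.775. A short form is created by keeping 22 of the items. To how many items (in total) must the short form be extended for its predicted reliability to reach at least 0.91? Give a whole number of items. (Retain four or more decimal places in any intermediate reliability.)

94

Short-form reliability: n = 22/32 = 0.6875; r_22 = n·r/(1+(n−1)r) ≈ 0.7031
Then solve for n' with r_old = 0.7031, r_target = 0.91: n' = 0.91(1 − 0.7031)/[0.7031(1 − 0.91)] = 4.2696
Items = 4.2696 × 22 ≈ 93.93 → 94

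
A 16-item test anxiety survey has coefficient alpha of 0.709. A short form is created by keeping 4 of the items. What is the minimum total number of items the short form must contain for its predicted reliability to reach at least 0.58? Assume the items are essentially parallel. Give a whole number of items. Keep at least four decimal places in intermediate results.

10

Short-form reliability: n = 4/16 = 0.2500; r_4 = n·r/(1+(n−1)r) ≈ 0.3785
Then solve for n' with r_old = 0.3785, r_target = 0.58: n' = 0.58(1 − 0.3785)/[0.3785(1 − 0.58)] = 2.2675
Items = 2.2675 × 4 ≈ 9.07 → 10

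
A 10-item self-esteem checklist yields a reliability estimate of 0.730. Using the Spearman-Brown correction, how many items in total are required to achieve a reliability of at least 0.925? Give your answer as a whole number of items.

Rearranging the Spearman-Brown formula for n,
n = r*(1 − r) / [ r (1 − r*) ]
n = 0.925 × (1 − 0.730) / [ 0.730 × (1 − 0.925) ]
n = 0.249750 / 0.054750 ≈ 4.5616
4.5616 × 10 = 45.62 → 46 items

46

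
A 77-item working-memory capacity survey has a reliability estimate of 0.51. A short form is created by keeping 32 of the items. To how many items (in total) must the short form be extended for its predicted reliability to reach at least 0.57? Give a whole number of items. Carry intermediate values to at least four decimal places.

Short-form reliability: n = 32/77 = 0.4156; r_32 = n·r/(1+(n−1)r) ≈ 0.3020
Length factor from the short form to reach 0.57: n' = 0.57(1 − 0.3020) / [0.3020(1 − 0.57)] ≈ 3.0638
Total items = 3.0638 × 32 = 98.04, rounded up to 99.

99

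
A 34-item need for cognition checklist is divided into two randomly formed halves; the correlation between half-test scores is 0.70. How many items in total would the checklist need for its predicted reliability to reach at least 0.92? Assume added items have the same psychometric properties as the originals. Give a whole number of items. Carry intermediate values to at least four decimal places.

84

Corrected full-test reliability: r_full = 2 × 0.70 / (1 + 0.70) ≈ 0.8235
Solve Spearman-Brown for n: n = 0.92(1 − 0.8235) / [0.8235(1 − 0.92)] = 2.4648
Required items = 2.4648 × 34 = 83.80, so 84 items.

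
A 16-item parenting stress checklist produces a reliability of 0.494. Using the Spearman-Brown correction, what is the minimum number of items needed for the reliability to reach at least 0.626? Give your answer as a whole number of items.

Rearranging the Spearman-Brown formula for n,
n = r*(1 − r) / [ r (1 − r*) ]
n = 0.626 × (1 − 0.494) / [ 0.494 × (1 − 0.626) ]
  = 0.316756 / 0.184756 = 1.7145
Items needed = n × 16 = 1.7145 × 16 ≈ 27.43 → round up to 28

28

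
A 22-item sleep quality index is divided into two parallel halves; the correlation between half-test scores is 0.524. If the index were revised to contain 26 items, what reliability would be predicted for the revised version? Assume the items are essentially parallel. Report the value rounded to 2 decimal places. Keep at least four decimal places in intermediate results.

0.72

Spearman-Brown correction (n = 2): r_full = 2·0.524/(1 + 0.524) = 0.6877
Then adjust to 26 items: n = 26/22 = 1.1818
r_new = n·r_full / (1 + (n − 1)·r_full) = 0.8127 / 1.1250 ≈ 0.7224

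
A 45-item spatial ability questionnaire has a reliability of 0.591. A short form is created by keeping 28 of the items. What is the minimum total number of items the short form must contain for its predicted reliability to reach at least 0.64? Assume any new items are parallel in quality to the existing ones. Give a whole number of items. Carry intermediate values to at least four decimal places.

Short-form reliability: n = 28/45 = 0.6222; r_28 = n·r/(1+(n−1)r) ≈ 0.4734
Then solve for n' with r_old = 0.4734, r_target = 0.64: n' = 0.64(1 − 0.4734)/[0.4734(1 − 0.64)] = 1.9776
Total items = 1.9776 × 28 = 55.37, rounded up to 56.

56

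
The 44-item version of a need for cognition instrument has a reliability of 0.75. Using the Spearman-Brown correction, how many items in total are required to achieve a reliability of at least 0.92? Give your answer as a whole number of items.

Invert Spearman-Brown to solve for n:
n = r_target (1 − r_old) / [ r_old (1 − r_target) ]
n = 0.92 × (1 − 0.75) / [ 0.75 × (1 − 0.92) ]
n = 0.2300 / 0.0600 ≈ 3.8333
3.8333 × 44 = 168.67 → 169 items

169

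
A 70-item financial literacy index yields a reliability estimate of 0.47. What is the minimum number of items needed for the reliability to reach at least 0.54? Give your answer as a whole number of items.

93

Invert Spearman-Brown to solve for n:
n = r_target (1 − r_old) / [ r_old (1 − r_target) ]
n = [0.54 × 0.53] / [0.47 × 0.46]
n = 0.2862 / 0.2162 ≈ 1.3238
Items needed = n × 70 = 1.3238 × 70 ≈ 92.67 → round up to 93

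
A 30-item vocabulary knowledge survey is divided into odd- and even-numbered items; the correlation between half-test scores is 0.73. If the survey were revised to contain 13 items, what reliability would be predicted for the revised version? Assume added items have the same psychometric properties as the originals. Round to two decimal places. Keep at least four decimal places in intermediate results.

First correct the split-half correlation to full-test reliability: r_full = 2 × 0.73 / (1 + 0.73) ≈ 0.8439
Length factor from 30 to 13 items: n = 13/30 = 0.4333
r_new = n·r_full / (1 + (n − 1)·r_full) = 0.3657 / 0.5218 ≈ 0.7008

0.70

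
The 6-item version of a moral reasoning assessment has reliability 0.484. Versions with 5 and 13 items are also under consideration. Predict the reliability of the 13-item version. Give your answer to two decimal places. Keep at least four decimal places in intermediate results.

0.67

The 5-item form is not needed; work directly from the 6-item form with n = 13/6 = 2.1667.
r_{13} = n·r / (1 + (n − 1)·r) = 1.0487 / 1.5647 ≈ 0.6702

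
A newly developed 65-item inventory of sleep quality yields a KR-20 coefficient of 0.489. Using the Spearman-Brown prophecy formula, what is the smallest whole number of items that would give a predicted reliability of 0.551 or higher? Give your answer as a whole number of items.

84

n = 0.551(1 − 0.489) / [0.489(1 − 0.551)]
n = 0.281561 / 0.219561 ≈ 1.2824
1.2824 × 65 = 83.36 → 84 items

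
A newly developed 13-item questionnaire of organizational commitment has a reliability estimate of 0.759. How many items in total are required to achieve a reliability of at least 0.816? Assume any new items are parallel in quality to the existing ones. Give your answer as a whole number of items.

n = 0.816 × (1 − 0.759) / [ 0.759 × (1 − 0.816) ]
  = 0.196656 / 0.139656 = 1.4081
So the test needs 1.4081 × 13 ≈ 18.31 items; rounding up, 19.

19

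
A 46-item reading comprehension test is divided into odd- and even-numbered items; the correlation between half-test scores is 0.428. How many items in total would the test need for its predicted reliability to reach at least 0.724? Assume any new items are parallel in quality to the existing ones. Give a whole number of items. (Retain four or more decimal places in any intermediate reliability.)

81

r_full = 2(0.428)/(1 + 0.428) = 0.5994
Solve Spearman-Brown for n: n = 0.724(1 − 0.5994) / [0.5994(1 − 0.724)] = 1.7532
Required items = 1.7532 × 46 = 80.65, so 81 items.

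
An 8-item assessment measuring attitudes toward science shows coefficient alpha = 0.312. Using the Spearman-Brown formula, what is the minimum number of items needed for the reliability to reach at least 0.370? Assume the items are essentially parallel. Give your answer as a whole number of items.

Spearman-Brown solved for the length factor n:
n = r*(1 − r) / [ r (1 − r*) ]
n = [0.370 × 0.688] / [0.312 × 0.630]
  = 0.254560 / 0.196560 = 1.2951
1.2951 × 8 = 10.36 → 11 items

11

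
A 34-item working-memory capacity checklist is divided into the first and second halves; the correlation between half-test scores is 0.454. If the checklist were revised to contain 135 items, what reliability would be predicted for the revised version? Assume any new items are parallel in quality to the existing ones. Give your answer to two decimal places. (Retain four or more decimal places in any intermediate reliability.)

0.87

Spearman-Brown correction (n = 2): r_full = 2·0.454/(1 + 0.454) = 0.6245
Length factor from 34 to 135 items: n = 135/34 = 3.9706
r_new = n·r_full / (1 + (n − 1)·r_full) = 2.4796 / 2.8551 ≈ 0.8685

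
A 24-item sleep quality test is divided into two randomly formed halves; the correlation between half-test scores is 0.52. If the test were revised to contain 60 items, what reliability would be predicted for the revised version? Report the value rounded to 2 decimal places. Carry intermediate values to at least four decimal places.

0.84

First correct the split-half correlation to full-test reliability: r_full = 2 × 0.52 / (1 + 0.52) ≈ 0.6842
Then adjust to 60 items: n = 60/24 = 2.5000
r_new = n·r_full / (1 + (n − 1)·r_full) = 1.7105 / 2.0263 ≈ 0.8441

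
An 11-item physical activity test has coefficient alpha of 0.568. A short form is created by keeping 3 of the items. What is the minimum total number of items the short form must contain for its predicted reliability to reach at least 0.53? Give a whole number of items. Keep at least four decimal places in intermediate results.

First, r for the 3-item form: n = 3/11 = 0.2727, so r_3 = 0.2727·0.568/(1 + (0.2727 − 1)·0.568) = 0.2639
Then solve for n' with r_old = 0.2639, r_target = 0.53: n' = 0.53(1 − 0.2639)/[0.2639(1 − 0.53)] = 3.1454
Items = 3.1454 × 3 ≈ 9.44 → 10

10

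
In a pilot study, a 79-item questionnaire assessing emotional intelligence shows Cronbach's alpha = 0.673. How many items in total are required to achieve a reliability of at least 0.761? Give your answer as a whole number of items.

n = 0.761(1 − 0.673) / [0.673(1 − 0.761)]
  = 0.248847 / 0.160847 = 1.5471
So the test needs 1.5471 × 79 ≈ 122.22 items; rounding up, 123.

123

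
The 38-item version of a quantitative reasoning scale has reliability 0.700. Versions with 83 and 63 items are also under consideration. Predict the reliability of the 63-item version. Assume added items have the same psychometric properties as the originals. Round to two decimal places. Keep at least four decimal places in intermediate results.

0.79

Only the ratio of lengths matters: n = 63/38 = 1.6579
r_{63} = n·r / (1 + (n − 1)·r) = 1.1605 / 1.4605 ≈ 0.7946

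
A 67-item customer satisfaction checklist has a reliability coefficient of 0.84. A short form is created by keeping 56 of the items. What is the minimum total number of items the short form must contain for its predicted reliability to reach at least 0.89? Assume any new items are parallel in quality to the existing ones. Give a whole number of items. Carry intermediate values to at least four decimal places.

104

Short-form reliability: n = 56/67 = 0.8358; r_56 = n·r/(1+(n−1)r) ≈ 0.8144
Then solve for n' with r_old = 0.8144, r_target = 0.89: n' = 0.89(1 − 0.8144)/[0.8144(1 − 0.89)] = 1.8439
Total items = 1.8439 × 56 = 103.26, rounded up to 104.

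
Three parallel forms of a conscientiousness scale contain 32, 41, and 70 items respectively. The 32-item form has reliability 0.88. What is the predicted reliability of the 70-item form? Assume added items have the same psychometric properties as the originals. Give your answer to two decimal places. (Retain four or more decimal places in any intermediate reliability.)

The 41-item form is not needed; work directly from the 32-item form with n = 70/32 = 2.1875.
r_{70} = n·r / (1 + (n − 1)·r) = 1.9250 / 2.0450 ≈ 0.9413

0.94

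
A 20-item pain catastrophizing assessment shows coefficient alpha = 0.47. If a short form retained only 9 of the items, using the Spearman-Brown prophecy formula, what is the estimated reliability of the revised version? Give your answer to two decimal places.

Length ratio n = 9/20 = 0.45
Spearman-Brown: r_new = n·r / (1 + (n − 1)·r)
r_new = 0.45·0.47 / [1 + (0.45 − 1)·0.47]
r_new = 0.2115 / 0.7415 ≈ 0.2852

0.29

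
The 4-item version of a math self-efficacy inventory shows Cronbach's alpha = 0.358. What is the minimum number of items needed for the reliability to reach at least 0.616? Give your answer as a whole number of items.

12

Invert Spearman-Brown to solve for n:
n = r_target (1 − r_old) / [ r_old (1 − r_target) ]
n = 0.616 × (1 − 0.358) / [ 0.358 × (1 − 0.616) ]
n = 0.395472 / 0.137472 ≈ 2.8767
So the test needs 2.8767 × 4 ≈ 11.51 items; rounding up, 12.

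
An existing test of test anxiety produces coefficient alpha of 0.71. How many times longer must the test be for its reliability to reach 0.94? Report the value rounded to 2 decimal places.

6.40

Spearman-Brown solved for the length factor n:
n = r_target (1 − r_old) / [ r_old (1 − r_target) ]
n = 0.94 × (1 − 0.71) / [ 0.71 × (1 − 0.94) ]
  = 0.2726 / 0.0426 = 6.3991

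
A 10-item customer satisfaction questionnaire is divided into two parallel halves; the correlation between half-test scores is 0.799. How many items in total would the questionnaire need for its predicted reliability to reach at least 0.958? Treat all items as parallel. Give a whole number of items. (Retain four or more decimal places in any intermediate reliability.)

29

r_full = 2(0.799)/(1 + 0.799) = 0.8883
Solve Spearman-Brown for n: n = 0.958(1 − 0.8883) / [0.8883(1 − 0.958)] = 2.8682
Items = 2.8682 × 10 ≈ 28.68 → 29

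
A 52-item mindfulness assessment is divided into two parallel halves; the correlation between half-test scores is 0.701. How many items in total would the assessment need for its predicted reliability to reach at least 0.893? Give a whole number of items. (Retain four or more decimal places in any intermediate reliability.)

93

Corrected full-test reliability: r_full = 2 × 0.701 / (1 + 0.701) ≈ 0.8242
Solve Spearman-Brown for n: n = 0.893(1 − 0.8242) / [0.8242(1 − 0.893)] = 1.7801
Required items = 1.7801 × 52 = 92.57, so 93 items.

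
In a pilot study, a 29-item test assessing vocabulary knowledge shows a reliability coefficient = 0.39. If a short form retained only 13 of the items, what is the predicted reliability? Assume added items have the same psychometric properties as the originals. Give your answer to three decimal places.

Length ratio n = 13/29 = 0.4483
r_new = 0.4483·0.39 / [1 + (0.4483 − 1)·0.39]
r_new = 0.1748 / 0.7848 ≈ 0.2227

0.223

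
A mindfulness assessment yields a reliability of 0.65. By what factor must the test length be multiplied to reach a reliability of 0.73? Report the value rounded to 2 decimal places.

1.46

Rearranging the Spearman-Brown formula for n,
n = r_target (1 − r_old) / [ r_old (1 − r_target) ]
n = 0.73(1 − 0.65) / [0.65(1 − 0.73)]
  = 0.2555 / 0.1755 = 1.4558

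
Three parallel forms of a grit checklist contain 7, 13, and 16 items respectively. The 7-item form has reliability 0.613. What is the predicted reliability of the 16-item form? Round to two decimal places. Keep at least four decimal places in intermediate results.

The 13-item form is not needed; work directly from the 7-item form with n = 16/7 = 2.2857.
r_{16} = n·r / (1 + (n − 1)·r) = 1.4011 / 1.7881 ≈ 0.7836

0.78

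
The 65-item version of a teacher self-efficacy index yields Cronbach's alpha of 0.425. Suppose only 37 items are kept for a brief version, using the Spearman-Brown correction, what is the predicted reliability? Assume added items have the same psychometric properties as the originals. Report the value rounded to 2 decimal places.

0.30

The new length is 37/65 = 0.5692 times the old.
By Spearman-Brown, r_new = n r / (1 + (n − 1) r).
r_new = (0.5692 × 0.425) / (1 + (0.5692 − 1) × 0.425)
r_new = 0.2419 / 0.8169 ≈ 0.2961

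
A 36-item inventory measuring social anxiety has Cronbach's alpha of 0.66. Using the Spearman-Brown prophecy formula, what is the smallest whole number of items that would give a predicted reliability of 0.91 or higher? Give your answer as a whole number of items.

n = [0.91 × 0.34] / [0.66 × 0.09]
n = 0.3094 / 0.0594 ≈ 5.2088
Items needed = n × 36 = 5.2088 × 36 ≈ 187.52 → round up to 188

188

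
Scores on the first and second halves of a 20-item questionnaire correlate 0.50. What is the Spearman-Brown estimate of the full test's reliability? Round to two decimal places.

0.67

r_full = 2(0.50) / (1 + 0.50)
       = 1.0000 / 1.5000 = 0.6667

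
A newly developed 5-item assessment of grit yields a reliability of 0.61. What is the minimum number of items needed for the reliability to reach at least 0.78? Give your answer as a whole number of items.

n = 0.78(1 − 0.61) / [0.61(1 − 0.78)]
  = 0.3042 / 0.1342 = 2.2668
So the test needs 2.2668 × 5 ≈ 11.33 items; rounding up, 12.

12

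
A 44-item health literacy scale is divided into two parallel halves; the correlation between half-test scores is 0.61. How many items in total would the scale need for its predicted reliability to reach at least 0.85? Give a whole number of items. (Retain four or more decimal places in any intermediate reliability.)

r_full = 2(0.61)/(1 + 0.61) = 0.7578
n = r_tgt(1 − r_full) / [r_full(1 − r_tgt)] = 0.85 × 0.2422 / (0.7578 × 0.15) ≈ 1.8111
Items = 1.8111 × 44 ≈ 79.69 → 80

80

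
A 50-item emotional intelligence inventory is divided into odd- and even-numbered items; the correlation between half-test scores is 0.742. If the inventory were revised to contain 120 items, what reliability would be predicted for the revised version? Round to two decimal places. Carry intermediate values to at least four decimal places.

Full-test reliability from the split-half r: r_full = 2(0.742)/(1 + 0.742) = 0.8519
Length factor from 50 to 120 items: n = 120/50 = 2.4000
r_new = n·r_full / (1 + (n − 1)·r_full) = 2.0446 / 2.1927 ≈ 0.9325

0.93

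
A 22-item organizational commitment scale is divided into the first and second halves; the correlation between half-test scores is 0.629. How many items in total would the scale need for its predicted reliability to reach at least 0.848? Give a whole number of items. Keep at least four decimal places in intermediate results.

37

Corrected full-test reliability: r_full = 2 × 0.629 / (1 + 0.629) ≈ 0.7723
n = r_tgt(1 − r_full) / [r_full(1 − r_tgt)] = 0.848 × 0.2277 / (0.7723 × 0.152) ≈ 1.6449
Required items = 1.6449 × 22 = 36.19, so 37 items.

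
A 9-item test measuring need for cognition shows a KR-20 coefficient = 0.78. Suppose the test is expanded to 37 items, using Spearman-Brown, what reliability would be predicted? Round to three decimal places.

Length ratio n = 37/9 = 4.1111
Apply the Spearman-Brown prophecy formula, r' = nr / [1 + (n − 1)r]:
r_new = 4.1111·0.78 / [1 + (4.1111 − 1)·0.78]
r_new = 3.2067 / 3.4267 ≈ 0.9358

0.936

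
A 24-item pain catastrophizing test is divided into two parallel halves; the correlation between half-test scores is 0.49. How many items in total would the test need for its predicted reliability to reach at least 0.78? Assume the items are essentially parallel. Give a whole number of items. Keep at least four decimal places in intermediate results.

45

Corrected full-test reliability: r_full = 2 × 0.49 / (1 + 0.49) ≈ 0.6577
n = r_tgt(1 − r_full) / [r_full(1 − r_tgt)] = 0.78 × 0.3423 / (0.6577 × 0.22) ≈ 1.8452
Items = 1.8452 × 24 ≈ 44.28 → 45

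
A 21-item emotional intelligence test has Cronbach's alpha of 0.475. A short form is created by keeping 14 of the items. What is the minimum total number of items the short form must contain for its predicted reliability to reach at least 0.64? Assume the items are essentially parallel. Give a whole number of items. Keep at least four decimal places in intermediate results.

42

First, r for the 14-item form: n = 14/21 = 0.6667, so r_14 = 0.6667·0.475/(1 + (0.6667 − 1)·0.475) = 0.3762
Then solve for n' with r_old = 0.3762, r_target = 0.64: n' = 0.64(1 − 0.3762)/[0.3762(1 − 0.64)] = 2.9478
Items = 2.9478 × 14 ≈ 41.27 → 42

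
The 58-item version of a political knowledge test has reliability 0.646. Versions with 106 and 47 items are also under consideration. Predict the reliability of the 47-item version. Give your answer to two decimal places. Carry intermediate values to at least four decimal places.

The 106-item form is not needed; work directly from the 58-item form with n = 47/58 = 0.8103.
r_{47} = n·r / (1 + (n − 1)·r) = 0.5235 / 0.8775 ≈ 0.5966

0.60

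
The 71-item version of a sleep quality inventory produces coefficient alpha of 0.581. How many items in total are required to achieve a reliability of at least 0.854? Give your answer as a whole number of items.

300

Rearranging the Spearman-Brown formula for n,
n = r*(1 − r) / [ r (1 − r*) ]
n = [0.854 × 0.419] / [0.581 × 0.146]
  = 0.357826 / 0.084826 = 4.2184
So the test needs 4.2184 × 71 ≈ 299.51 items; rounding up, 300.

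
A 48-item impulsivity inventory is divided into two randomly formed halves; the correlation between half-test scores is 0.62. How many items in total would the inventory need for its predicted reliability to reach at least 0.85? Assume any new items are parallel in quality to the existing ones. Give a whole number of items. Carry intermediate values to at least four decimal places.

84

Corrected full-test reliability: r_full = 2 × 0.62 / (1 + 0.62) ≈ 0.7654
n = r_tgt(1 − r_full) / [r_full(1 − r_tgt)] = 0.85 × 0.2346 / (0.7654 × 0.15) ≈ 1.7369
Required items = 1.7369 × 48 = 83.37, so 84 items.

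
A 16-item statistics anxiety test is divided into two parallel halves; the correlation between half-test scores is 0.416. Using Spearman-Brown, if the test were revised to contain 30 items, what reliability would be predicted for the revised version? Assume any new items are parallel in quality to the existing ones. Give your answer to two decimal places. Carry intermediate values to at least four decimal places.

0.73

First correct the split-half correlation to full-test reliability: r_full = 2 × 0.416 / (1 + 0.416) ≈ 0.5876
Then adjust to 30 items: n = 30/16 = 1.8750
r_new = n·r_full / (1 + (n − 1)·r_full) = 1.1018 / 1.5141 ≈ 0.7277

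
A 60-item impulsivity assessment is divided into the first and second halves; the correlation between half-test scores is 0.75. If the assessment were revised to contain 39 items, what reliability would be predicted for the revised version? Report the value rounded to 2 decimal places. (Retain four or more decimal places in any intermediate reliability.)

First correct the split-half correlation to full-test reliability: r_full = 2 × 0.75 / (1 + 0.75) ≈ 0.8571
Then adjust to 39 items: n = 39/60 = 0.6500
r_new = n·r_full / (1 + (n − 1)·r_full) = 0.5571 / 0.7000 ≈ 0.7959

0.80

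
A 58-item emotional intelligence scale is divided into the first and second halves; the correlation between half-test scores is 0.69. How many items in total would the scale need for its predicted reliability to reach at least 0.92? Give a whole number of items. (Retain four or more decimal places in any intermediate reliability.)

Corrected full-test reliability: r_full = 2 × 0.69 / (1 + 0.69) ≈ 0.8166
n = r_tgt(1 − r_full) / [r_full(1 − r_tgt)] = 0.92 × 0.1834 / (0.8166 × 0.08) ≈ 2.5828
Items = 2.5828 × 58 ≈ 149.80 → 150

150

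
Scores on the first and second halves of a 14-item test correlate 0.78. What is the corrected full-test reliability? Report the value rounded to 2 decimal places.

0.88

The full test is twice the length of either half (n = 2).
r_full = 2r_hh / (1 + r_hh) = 2 × 0.78 / (1 + 0.78)
r_full = 1.5600 / 1.7800 ≈ 0.8764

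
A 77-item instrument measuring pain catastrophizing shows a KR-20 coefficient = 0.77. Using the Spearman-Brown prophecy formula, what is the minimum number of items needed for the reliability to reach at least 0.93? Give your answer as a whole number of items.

306

Spearman-Brown solved for the length factor n:
n = r*(1 − r) / [ r (1 − r*) ]
n = 0.93(1 − 0.77) / [0.77(1 − 0.93)]
  = 0.2139 / 0.0539 = 3.9685
Items needed = n × 77 = 3.9685 × 77 ≈ 305.57 → round up to 306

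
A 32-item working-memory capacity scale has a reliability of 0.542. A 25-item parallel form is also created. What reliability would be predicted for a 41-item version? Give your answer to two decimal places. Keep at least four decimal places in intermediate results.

0.60

Only the ratio of lengths matters: n = 41/32 = 1.2812
r_{41} = n·r / (1 + (n − 1)·r) = 0.6944 / 1.1524 ≈ 0.6026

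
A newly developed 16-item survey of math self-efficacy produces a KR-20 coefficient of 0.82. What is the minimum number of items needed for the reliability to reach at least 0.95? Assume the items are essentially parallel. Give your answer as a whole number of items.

67

n = 0.95 × (1 − 0.82) / [ 0.82 × (1 − 0.95) ]
  = 0.1710 / 0.0410 = 4.1707
So the test needs 4.1707 × 16 ≈ 66.73 items; rounding up, 67.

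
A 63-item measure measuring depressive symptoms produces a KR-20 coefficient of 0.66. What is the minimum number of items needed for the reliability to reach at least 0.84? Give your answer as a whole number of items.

171

Invert Spearman-Brown to solve for n:
n = r*(1 − r) / [ r (1 − r*) ]
n = 0.84(1 − 0.66) / [0.66(1 − 0.84)]
  = 0.2856 / 0.1056 = 2.7045
So the test needs 2.7045 × 63 ≈ 170.38 items; rounding up, 171.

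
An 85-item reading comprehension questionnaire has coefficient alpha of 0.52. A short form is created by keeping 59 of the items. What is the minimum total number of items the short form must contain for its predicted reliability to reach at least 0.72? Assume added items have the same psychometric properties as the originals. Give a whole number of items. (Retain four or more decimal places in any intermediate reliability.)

202

First, r for the 59-item form: n = 59/85 = 0.6941, so r_59 = 0.6941·0.52/(1 + (0.6941 − 1)·0.52) = 0.4292
Length factor from the short form to reach 0.72: n' = 0.72(1 − 0.4292) / [0.4292(1 − 0.72)] ≈ 3.4198
Items = 3.4198 × 59 ≈ 201.77 → 202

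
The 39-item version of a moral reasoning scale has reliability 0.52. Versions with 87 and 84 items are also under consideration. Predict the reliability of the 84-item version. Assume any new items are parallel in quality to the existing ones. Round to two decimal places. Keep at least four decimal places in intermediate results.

0.70

The 87-item form is not needed; work directly from the 39-item form with n = 84/39 = 2.1538.
r_{84} = n·r / (1 + (n − 1)·r) = 1.1200 / 1.6000 ≈ 0.7000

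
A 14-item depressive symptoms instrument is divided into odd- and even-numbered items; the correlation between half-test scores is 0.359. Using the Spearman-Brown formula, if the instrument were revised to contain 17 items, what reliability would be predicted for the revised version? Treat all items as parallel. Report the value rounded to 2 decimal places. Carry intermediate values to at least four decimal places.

0.58

Full-test reliability from the split-half r: r_full = 2(0.359)/(1 + 0.359) = 0.5283
Then adjust to 17 items: n = 17/14 = 1.2143
r_new = n·r_full / (1 + (n − 1)·r_full) = 0.6415 / 1.1132 ≈ 0.5763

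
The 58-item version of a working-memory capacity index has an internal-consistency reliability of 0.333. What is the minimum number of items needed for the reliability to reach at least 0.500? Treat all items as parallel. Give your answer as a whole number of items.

Spearman-Brown solved for the length factor n:
n = r_target (1 − r_old) / [ r_old (1 − r_target) ]
n = 0.500(1 − 0.333) / [0.333(1 − 0.500)]
n = 0.333500 / 0.166500 ≈ 2.0030
So the test needs 2.0030 × 58 ≈ 116.17 items; rounding up, 117.

117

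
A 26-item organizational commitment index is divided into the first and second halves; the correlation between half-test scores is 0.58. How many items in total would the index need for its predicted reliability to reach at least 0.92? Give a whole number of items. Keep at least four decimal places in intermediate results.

109

r_full = 2(0.58)/(1 + 0.58) = 0.7342
n = r_tgt(1 − r_full) / [r_full(1 − r_tgt)] = 0.92 × 0.2658 / (0.7342 × 0.08) ≈ 4.1633
Items = 4.1633 × 26 ≈ 108.25 → 109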